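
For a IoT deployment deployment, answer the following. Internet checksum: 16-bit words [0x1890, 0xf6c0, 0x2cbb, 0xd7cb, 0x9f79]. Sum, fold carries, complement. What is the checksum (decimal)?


Given words: [0x1890, 0xf6c0, 0x2cbb, 0xd7cb, 0x9f79]
Step 1: Sum all words
Raw sum = 6288 + 63168 + 11451 + 55243 + 40825 = 176975
Step 2: Fold carry: (45903 + 2) = 45905
One's complement = ~45905 & 0xFFFF = 19630

19630


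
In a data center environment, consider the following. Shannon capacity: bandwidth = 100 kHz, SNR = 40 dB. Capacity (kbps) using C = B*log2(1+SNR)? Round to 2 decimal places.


Given: B = 100 kHz, SNR = 40 dB
SNR linear = 10^(40/10) = 10000
1 + SNR = 10001
log2(10001) = 13.2878566418
C = 100 * 1000 * 13.2878566418 = 1328785.6642 bps
C = 1328.785664 kbps -> 1328.79 kbps (2 dp)

1328.79


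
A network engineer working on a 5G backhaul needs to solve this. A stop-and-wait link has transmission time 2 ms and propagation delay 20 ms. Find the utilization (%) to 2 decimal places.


Given: Ttrans = 2 ms, Tprop = 20 ms
RTT = 2 * Tprop = 2 * 20 = 40 ms
U = Ttrans / (Ttrans + RTT)
U = 2 / (2 + 40)
U = 2 / 42 = 0.047619
U% = 4.76%

4.76


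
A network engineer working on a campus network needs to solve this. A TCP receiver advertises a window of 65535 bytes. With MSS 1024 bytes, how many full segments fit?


Given: RWND = 65535 bytes, MSS = 1024 bytes
Full segments = floor(RWND / MSS)
Full segments = floor(65535 / 1024)
Full segments = floor(63.999) = 63

63


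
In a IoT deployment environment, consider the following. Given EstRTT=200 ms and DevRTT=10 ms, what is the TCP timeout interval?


Given: EstRTT = 200 ms, DevRTT = 10 ms
Timeout = EstRTT + 4 * DevRTT
4 * DevRTT = 4 * 10 = 40
Timeout = 200 + 40 = 240 ms

240


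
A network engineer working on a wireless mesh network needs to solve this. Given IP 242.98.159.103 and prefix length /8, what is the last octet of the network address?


Given: IP = 242.98.159.103, prefix = /8
Subnet mask = 255.0.0.0
Last octet of IP: 103
Last octet of mask: 0
Network last octet = 103 AND 0 = 0

0


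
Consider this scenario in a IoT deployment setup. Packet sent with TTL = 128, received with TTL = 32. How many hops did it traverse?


Given: initial TTL = 128, received TTL = 32
Hops = initial TTL - received TTL
Hops = 128 - 32 = 96

96


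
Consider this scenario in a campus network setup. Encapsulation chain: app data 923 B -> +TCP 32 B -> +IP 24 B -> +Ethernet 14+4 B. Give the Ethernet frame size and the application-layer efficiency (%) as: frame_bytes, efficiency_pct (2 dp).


TCP segment = 923 + 32 = 955 B
IP packet = 955 + 24 = 979 B
Ethernet frame = 979 + 14 + 4 = 997 B
Efficiency = app / frame = 923 / 997 = 0.925777 = 92.5777% -> 92.58% (2 dp)

997, 92.58


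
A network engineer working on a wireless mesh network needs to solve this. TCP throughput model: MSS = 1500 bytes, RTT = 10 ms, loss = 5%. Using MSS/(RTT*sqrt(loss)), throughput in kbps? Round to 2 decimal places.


Given: MSS = 1500 bytes, RTT = 10 ms, loss = 5%
RTT in seconds = 10 / 1000 = 0.01
Loss rate = 5% = 0.05
sqrt(loss) = sqrt(0.05) = 0.223606797750
Throughput (bytes/s) = 1500 / (0.01 * 0.223606797750) = 670820.3932
Throughput (kbps) = 670820.3932 * 8 / 1000 = 5366.563146 -> 5366.56 kbps (2 dp)

5366.56


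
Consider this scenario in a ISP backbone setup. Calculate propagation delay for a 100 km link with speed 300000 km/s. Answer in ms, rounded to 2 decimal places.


Given: distance = 100 km, speed = 300000 km/s
Delay = distance / speed = 100 / 300000 seconds
Delay in ms = 100 * 1000 / 300000
Delay = 0.3333 ms
Rounded to 2 dp = 0.33 ms

0.33


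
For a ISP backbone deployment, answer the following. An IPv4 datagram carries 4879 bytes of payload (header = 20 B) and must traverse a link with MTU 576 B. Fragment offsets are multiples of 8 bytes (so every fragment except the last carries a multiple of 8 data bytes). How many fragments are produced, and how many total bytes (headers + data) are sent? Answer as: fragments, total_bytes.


Max data per non-final fragment = floor((MTU - header)/8)*8 = floor((576 - 20)/8)*8 = floor(556/8)*8 = 552 B
Final fragment needs no 8-byte alignment: it can carry up to MTU - header = 556 B
Non-final fragments needed = ceil((payload - 556) / 552) = ceil(4323/552) = ceil(7.8315) = 8
Number of fragments = 8 + 1 = 9
Fragment sizes (data): 8 * 552 B + 463 B (last, 463 <= 556 OK)
Total bytes sent = payload + n_frags * header = 4879 + 9*20 = 4879 + 180 = 5059 B

9, 5059


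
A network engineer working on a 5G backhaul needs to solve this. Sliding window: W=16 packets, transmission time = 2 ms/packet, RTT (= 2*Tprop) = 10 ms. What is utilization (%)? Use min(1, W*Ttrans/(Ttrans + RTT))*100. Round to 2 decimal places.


Given: W = 16, Ttrans = 2 ms, RTT = 10 ms (= 2 * Tprop, Tprop = 5 ms)
Cycle time = Ttrans + RTT = 2 + 10 = 12 ms (first packet sent until its ACK returns)
W * Ttrans = 16 * 2 = 32 ms of sending per cycle
W * Ttrans / (Ttrans + RTT) = 32 / 12 = 2.666667
U = min(1, 2.666667) = 1.000000
U% = 100.00%

100.00


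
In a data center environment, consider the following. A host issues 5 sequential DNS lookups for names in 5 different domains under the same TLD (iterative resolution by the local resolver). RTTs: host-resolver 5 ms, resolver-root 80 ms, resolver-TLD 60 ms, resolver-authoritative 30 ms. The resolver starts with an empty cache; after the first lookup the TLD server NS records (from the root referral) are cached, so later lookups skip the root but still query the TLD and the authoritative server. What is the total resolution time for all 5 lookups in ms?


Lookup 1 (cold cache): local + root + TLD + auth = 5 + 80 + 60 + 30 = 175 ms
Lookups 2..5 (TLD NS cached -> skip root; new domain -> still ask TLD and auth): local + TLD + auth = 5 + 60 + 30 = 95 ms each
Remaining 4 lookups: 4 * 95 = 380 ms
Total = 175 + 380 = 555 ms

555


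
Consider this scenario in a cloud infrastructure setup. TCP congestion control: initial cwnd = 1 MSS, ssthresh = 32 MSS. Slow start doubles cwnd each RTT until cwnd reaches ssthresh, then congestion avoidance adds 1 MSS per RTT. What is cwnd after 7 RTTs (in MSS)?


RTT 0: cwnd = 1 MSS (initial)
RTT 1: cwnd = 2 MSS (slow start, doubled)
RTT 2: cwnd = 4 MSS (slow start, doubled)
RTT 3: cwnd = 8 MSS (slow start, doubled)
RTT 4: cwnd = 16 MSS (slow start, doubled)
RTT 5: cwnd = 32 MSS (slow start, doubled)
RTT 6: cwnd = 33 MSS (congestion avoidance, +1)
RTT 7: cwnd = 34 MSS (congestion avoidance, +1)

34


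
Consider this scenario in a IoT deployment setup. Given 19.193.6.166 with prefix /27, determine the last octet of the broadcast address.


Given: IP = 19.193.6.166, prefix = /27
Host bits = 32 - 27 = 5
Network last octet = 166 AND mask = 160
Host part size = 2^5 - 1 = 31
Broadcast last octet = 160 OR 31 = 191

191


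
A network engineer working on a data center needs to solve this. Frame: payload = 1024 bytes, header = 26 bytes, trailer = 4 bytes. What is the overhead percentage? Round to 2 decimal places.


Given: payload = 1024 B, header = 26 B, trailer = 4 B
Overhead bytes = header + trailer = 26 + 4 = 30
Total frame = payload + overhead = 1024 + 30 = 1054
Overhead % = 30 / 1054 * 100 = 2.8463% -> 2.85% (2 dp)

2.85


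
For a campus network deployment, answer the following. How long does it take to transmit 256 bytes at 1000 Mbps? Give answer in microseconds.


Given: packet = 256 bytes, bandwidth = 1000 Mbps
Packet in bits = 256 * 8 = 2048 bits
Bandwidth = 1000 * 10^6 = 1000000000 bps
Time = 2048 / 1000000000 seconds
Time in us = 2048 * 10^6 / 1000000000 = 2.048

2.048


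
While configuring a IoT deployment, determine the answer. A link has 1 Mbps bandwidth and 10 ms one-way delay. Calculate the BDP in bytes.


Given: bandwidth = 1 Mbps, delay = 10 ms
BDP in bits = 1 * 10^6 * 10 / 1000
BDP in bits = 10000
BDP in bytes = 10000 / 8 = 1250

1250


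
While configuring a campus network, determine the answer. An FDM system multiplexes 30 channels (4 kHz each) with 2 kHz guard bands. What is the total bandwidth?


Given: 30 channels, 4 kHz each, guard = 2 kHz
Channel bandwidth = 30 * 4 = 120 kHz
Guard bands = 29 gaps * 2 kHz = 58 kHz
Total = 120 + 58 = 178 kHz

178


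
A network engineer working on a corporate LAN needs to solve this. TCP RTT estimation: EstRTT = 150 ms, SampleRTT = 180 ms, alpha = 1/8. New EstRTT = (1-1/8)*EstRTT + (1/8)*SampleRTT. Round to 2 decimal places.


Given: EstRTT = 150 ms, SampleRTT = 180 ms, alpha = 1/8
New EstRTT = (1 - alpha) * EstRTT + alpha * SampleRTT
(7/8) * 150 = 131.25
(1/8) * 180 = 22.5
New EstRTT = 131.25 + 22.5 = 153.75 ms -> 153.75 ms (2 dp)

153.75


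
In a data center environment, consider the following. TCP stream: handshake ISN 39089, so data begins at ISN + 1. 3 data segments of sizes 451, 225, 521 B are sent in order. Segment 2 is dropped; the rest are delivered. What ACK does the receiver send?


SYN uses sequence number 39089; first data byte = ISN + 1 = 39090.
Segment 1: SEQ = 39090, len = 451 B, covers [39090, 39540]
Segment 2: SEQ = 39541, len = 225 B, covers [39541, 39765] [LOST]
Segment 3: SEQ = 39766, len = 521 B, covers [39766, 40286]
In-order data received: bytes [39090, 39540] (segments 1..1).
Segment 2 missing -> gap begins at byte 39541; later segments buffered out of order.
Cumulative ACK = next expected in-order byte = 39090 + 451 = 39541

39541


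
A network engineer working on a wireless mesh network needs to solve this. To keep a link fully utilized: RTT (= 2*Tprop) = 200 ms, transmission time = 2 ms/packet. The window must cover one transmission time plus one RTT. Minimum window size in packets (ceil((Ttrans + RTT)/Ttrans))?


Given: Ttrans = 2 ms, RTT = 200 ms (= 2 * Tprop, Tprop = 100 ms)
Time until first ACK returns = Ttrans + RTT = 2 + 200 = 202 ms
Need W * Ttrans >= Ttrans + RTT  ->  W >= (Ttrans + RTT) / Ttrans
(Ttrans + RTT) / Ttrans = 202 / 2 = 101
W_min = ceil(101) = 101

101


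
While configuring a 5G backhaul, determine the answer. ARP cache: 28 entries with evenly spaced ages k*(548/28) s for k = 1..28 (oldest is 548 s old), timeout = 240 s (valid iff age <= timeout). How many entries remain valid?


Ages are k * 548/28 s for k = 1..28 (spacing = 19.5714 s).
Entry k is valid iff k * 548/28 <= 240 iff k <= 28 * 240 / 548 = 12.2628
n_valid = floor(12.2628) = 12
(n_stale = 28 - 12 = 16)

12


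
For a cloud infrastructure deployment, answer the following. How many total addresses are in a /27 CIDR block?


Given: CIDR prefix /27
Host bits = 32 - 27 = 5
Total addresses = 2^5 = 32

32


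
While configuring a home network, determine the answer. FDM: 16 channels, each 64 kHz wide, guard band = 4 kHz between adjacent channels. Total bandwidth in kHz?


Given: 16 channels, 64 kHz each, guard = 4 kHz
Channel bandwidth = 16 * 64 = 1024 kHz
Guard bands = 15 gaps * 4 kHz = 60 kHz
Total = 1024 + 60 = 1084 kHz

1084


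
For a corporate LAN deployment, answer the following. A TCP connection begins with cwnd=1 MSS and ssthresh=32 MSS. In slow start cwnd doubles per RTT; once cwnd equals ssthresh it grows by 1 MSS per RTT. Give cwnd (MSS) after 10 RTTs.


RTT 0: cwnd = 1 MSS (initial)
RTT 1: cwnd = 2 MSS (slow start, doubled)
RTT 2: cwnd = 4 MSS (slow start, doubled)
RTT 3: cwnd = 8 MSS (slow start, doubled)
RTT 4: cwnd = 16 MSS (slow start, doubled)
RTT 5: cwnd = 32 MSS (slow start, doubled)
RTT 6: cwnd = 33 MSS (congestion avoidance, +1)
RTT 7: cwnd = 34 MSS (congestion avoidance, +1)
RTT 8: cwnd = 35 MSS (congestion avoidance, +1)
RTT 9: cwnd = 36 MSS (congestion avoidance, +1)
RTT 10: cwnd = 37 MSS (congestion avoidance, +1)

37


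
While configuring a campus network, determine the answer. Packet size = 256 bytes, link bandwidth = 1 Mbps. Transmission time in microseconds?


Given: packet = 256 bytes, bandwidth = 1 Mbps
Packet in bits = 256 * 8 = 2048 bits
Bandwidth = 1 * 10^6 = 1000000 bps
Time = 2048 / 1000000 seconds
Time in us = 2048 * 10^6 / 1000000 = 2048

2048


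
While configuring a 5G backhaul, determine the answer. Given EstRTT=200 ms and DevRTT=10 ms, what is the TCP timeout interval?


Given: EstRTT = 200 ms, DevRTT = 10 ms
Timeout = EstRTT + 4 * DevRTT
4 * DevRTT = 4 * 10 = 40
Timeout = 200 + 40 = 240 ms

240


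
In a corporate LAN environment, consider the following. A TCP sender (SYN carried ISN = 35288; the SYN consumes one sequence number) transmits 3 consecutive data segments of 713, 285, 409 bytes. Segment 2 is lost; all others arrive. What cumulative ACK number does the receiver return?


SYN uses sequence number 35288; first data byte = ISN + 1 = 35289.
Segment 1: SEQ = 35289, len = 713 B, covers [35289, 36001]
Segment 2: SEQ = 36002, len = 285 B, covers [36002, 36286] [LOST]
Segment 3: SEQ = 36287, len = 409 B, covers [36287, 36695]
In-order data received: bytes [35289, 36001] (segments 1..1).
Segment 2 missing -> gap begins at byte 36002; later segments buffered out of order.
Cumulative ACK = next expected in-order byte = 35289 + 713 = 36002

36002


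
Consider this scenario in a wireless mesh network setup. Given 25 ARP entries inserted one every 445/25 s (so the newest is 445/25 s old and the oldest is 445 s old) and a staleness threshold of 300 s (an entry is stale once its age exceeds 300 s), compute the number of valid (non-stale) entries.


Ages are k * 445/25 s for k = 1..25 (spacing = 17.8000 s).
Entry k is valid iff k * 445/25 <= 300 iff k <= 25 * 300 / 445 = 16.8539
n_valid = floor(16.8539) = 16
(n_stale = 25 - 16 = 9)

16


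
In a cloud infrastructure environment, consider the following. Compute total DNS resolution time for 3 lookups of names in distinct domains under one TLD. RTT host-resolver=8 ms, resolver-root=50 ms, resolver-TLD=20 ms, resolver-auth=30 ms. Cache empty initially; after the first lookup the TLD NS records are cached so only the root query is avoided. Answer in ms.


Lookup 1 (cold cache): local + root + TLD + auth = 8 + 50 + 20 + 30 = 108 ms
Lookups 2..3 (TLD NS cached -> skip root; new domain -> still ask TLD and auth): local + TLD + auth = 8 + 20 + 30 = 58 ms each
Remaining 2 lookups: 2 * 58 = 116 ms
Total = 108 + 116 = 224 ms

224


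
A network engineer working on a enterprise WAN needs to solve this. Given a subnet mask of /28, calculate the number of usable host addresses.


Given: subnet mask /28
Host bits = 32 - 28 = 4
Total addresses = 2^4 = 16
Usable hosts = 16 - 2 (network + broadcast) = 14

14


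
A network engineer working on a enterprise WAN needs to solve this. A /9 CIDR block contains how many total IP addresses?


Given: CIDR prefix /9
Host bits = 32 - 9 = 23
Total addresses = 2^23 = 8388608

8388608


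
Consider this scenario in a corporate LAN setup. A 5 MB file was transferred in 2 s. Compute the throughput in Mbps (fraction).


Given: file = 5 MB, time = 2 s
File in Mb = 5 * 8 = 40 Mb
Throughput = 40 / 2 Mbps
Throughput = 20 Mbps

20


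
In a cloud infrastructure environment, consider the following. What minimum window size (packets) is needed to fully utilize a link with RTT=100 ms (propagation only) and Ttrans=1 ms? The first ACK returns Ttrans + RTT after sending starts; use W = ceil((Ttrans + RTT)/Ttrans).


Given: Ttrans = 1 ms, RTT = 100 ms (= 2 * Tprop, Tprop = 50 ms)
Time until first ACK returns = Ttrans + RTT = 1 + 100 = 101 ms
Need W * Ttrans >= Ttrans + RTT  ->  W >= (Ttrans + RTT) / Ttrans
(Ttrans + RTT) / Ttrans = 101 / 1 = 101
W_min = ceil(101) = 101

101


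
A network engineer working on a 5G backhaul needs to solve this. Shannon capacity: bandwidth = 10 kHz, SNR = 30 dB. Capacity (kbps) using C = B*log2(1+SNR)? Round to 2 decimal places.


Given: B = 10 kHz, SNR = 30 dB
SNR linear = 10^(30/10) = 1000
1 + SNR = 1001
log2(1001) = 9.9672262588
C = 10 * 1000 * 9.9672262588 = 99672.2626 bps
C = 99.672263 kbps -> 99.67 kbps (2 dp)

99.67


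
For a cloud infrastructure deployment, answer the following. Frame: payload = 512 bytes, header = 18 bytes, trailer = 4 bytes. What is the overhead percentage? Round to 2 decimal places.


Given: payload = 512 B, header = 18 B, trailer = 4 B
Overhead bytes = header + trailer = 18 + 4 = 22
Total frame = payload + overhead = 512 + 22 = 534
Overhead % = 22 / 534 * 100 = 4.1199% -> 4.12% (2 dp)

4.12


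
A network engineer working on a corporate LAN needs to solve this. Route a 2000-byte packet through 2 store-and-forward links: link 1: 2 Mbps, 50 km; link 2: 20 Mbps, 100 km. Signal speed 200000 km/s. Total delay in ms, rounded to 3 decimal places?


Packet = 2000 bytes = 16000 bits. Store-and-forward: sum (t_trans + t_prop) per link.
Link 1: t_trans = 16000/(2*10^6) s = 8.0000 ms; t_prop = 50/200000 s = 0.2500 ms; subtotal = 8.2500 ms
Link 2: t_trans = 16000/(20*10^6) s = 0.8000 ms; t_prop = 100/200000 s = 0.5000 ms; subtotal = 1.3000 ms
End-to-end = 8.2500 + 1.3000 = 9.5500 ms -> 9.550 ms (3 dp)

9.550


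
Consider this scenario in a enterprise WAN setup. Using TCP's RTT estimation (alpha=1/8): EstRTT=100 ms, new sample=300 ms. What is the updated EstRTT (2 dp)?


Given: EstRTT = 100 ms, SampleRTT = 300 ms, alpha = 1/8
New EstRTT = (1 - alpha) * EstRTT + alpha * SampleRTT
(7/8) * 100 = 87.5
(1/8) * 300 = 37.5
New EstRTT = 87.5 + 37.5 = 125 ms -> 125.00 ms (2 dp)

125.00


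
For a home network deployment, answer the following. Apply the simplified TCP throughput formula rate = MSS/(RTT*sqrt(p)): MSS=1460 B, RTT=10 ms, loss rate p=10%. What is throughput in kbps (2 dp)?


Given: MSS = 1460 bytes, RTT = 10 ms, loss = 10%
RTT in seconds = 10 / 1000 = 0.01
Loss rate = 10% = 0.1
sqrt(loss) = sqrt(0.1) = 0.316227766017
Throughput (bytes/s) = 1460 / (0.01 * 0.316227766017) = 461692.5384
Throughput (kbps) = 461692.5384 * 8 / 1000 = 3693.540307 -> 3693.54 kbps (2 dp)

3693.54


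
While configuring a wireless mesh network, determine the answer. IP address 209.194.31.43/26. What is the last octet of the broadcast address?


Given: IP = 209.194.31.43, prefix = /26
Host bits = 32 - 26 = 6
Network last octet = 43 AND mask = 0
Host part size = 2^6 - 1 = 63
Broadcast last octet = 0 OR 63 = 63

63


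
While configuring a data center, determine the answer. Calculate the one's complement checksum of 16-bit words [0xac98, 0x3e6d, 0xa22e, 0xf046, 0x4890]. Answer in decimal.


Given words: [0xac98, 0x3e6d, 0xa22e, 0xf046, 0x4890]
Step 1: Sum all words
Raw sum = 44184 + 15981 + 41518 + 61510 + 18576 = 181769
Step 2: Fold carry: (50697 + 2) = 50699
One's complement = ~50699 & 0xFFFF = 14836

14836


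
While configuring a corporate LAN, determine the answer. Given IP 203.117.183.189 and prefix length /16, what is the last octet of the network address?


Given: IP = 203.117.183.189, prefix = /16
Subnet mask = 255.255.0.0
Last octet of IP: 189
Last octet of mask: 0
Network last octet = 189 AND 0 = 0

0


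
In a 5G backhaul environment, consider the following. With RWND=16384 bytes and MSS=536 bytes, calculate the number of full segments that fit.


Given: RWND = 16384 bytes, MSS = 536 bytes
Full segments = floor(RWND / MSS)
Full segments = floor(16384 / 536)
Full segments = floor(30.5672) = 30

30


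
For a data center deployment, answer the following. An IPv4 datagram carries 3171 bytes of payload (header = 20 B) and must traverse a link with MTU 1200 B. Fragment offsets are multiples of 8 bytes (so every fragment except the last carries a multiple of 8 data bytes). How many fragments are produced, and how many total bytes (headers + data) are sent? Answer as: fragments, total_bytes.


Max data per non-final fragment = floor((MTU - header)/8)*8 = floor((1200 - 20)/8)*8 = floor(1180/8)*8 = 1176 B
Final fragment needs no 8-byte alignment: it can carry up to MTU - header = 1180 B
Non-final fragments needed = ceil((payload - 1180) / 1176) = ceil(1991/1176) = ceil(1.6930) = 2
Number of fragments = 2 + 1 = 3
Fragment sizes (data): 2 * 1176 B + 819 B (last, 819 <= 1180 OK)
Total bytes sent = payload + n_frags * header = 3171 + 3*20 = 3171 + 60 = 3231 B

3, 3231


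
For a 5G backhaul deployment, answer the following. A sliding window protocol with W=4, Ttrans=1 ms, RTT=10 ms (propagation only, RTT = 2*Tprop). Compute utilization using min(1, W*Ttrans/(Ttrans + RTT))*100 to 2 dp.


Given: W = 4, Ttrans = 1 ms, RTT = 10 ms (= 2 * Tprop, Tprop = 5 ms)
Cycle time = Ttrans + RTT = 1 + 10 = 11 ms (first packet sent until its ACK returns)
W * Ttrans = 4 * 1 = 4 ms of sending per cycle
W * Ttrans / (Ttrans + RTT) = 4 / 11 = 0.363636
U = min(1, 0.363636) = 0.363636
U% = 36.36%

36.36


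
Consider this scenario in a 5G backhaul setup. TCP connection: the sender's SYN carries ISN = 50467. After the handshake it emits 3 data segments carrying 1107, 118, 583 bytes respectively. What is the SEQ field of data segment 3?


The SYN occupies sequence number ISN = 50467, so the first data byte is ISN + 1 = 50468.
SEQ of data segment i = (ISN + 1) + sum of payload sizes of segments 1..i-1.
Segment 1: SEQ = 50468, payload = 1107 bytes
Segment 2: SEQ = 51575, payload = 118 bytes
Segment 3: SEQ = 51693, payload = 583 bytes
SEQ of segment 3 = 50468 + 1107 + 118 = 51693

51693


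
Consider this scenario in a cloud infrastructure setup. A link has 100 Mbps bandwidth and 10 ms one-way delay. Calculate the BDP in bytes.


Given: bandwidth = 100 Mbps, delay = 10 ms
BDP in bits = 100 * 10^6 * 10 / 1000
BDP in bits = 1000000
BDP in bytes = 1000000 / 8 = 125000

125000


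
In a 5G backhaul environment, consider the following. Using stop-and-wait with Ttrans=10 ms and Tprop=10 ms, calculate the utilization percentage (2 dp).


Given: Ttrans = 10 ms, Tprop = 10 ms
RTT = 2 * Tprop = 2 * 10 = 20 ms
U = Ttrans / (Ttrans + RTT)
U = 10 / (10 + 20)
U = 10 / 30 = 0.333333
U% = 33.33%

33.33


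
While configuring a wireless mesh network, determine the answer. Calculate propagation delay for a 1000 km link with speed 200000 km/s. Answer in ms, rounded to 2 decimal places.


Given: distance = 1000 km, speed = 200000 km/s
Delay = distance / speed = 1000 / 200000 seconds
Delay in ms = 1000 * 1000 / 200000
Delay = 5.0000 ms
Rounded to 2 dp = 5.00 ms

5.00


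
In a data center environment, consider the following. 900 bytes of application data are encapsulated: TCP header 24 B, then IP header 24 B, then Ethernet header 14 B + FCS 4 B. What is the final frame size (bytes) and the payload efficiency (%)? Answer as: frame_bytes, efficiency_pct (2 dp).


TCP segment = 900 + 24 = 924 B
IP packet = 924 + 24 = 948 B
Ethernet frame = 948 + 14 + 4 = 966 B
Efficiency = app / frame = 900 / 966 = 0.931677 = 93.1677% -> 93.17% (2 dp)

966, 93.17


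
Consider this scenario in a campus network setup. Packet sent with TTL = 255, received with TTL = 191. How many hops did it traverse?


Given: initial TTL = 255, received TTL = 191
Hops = initial TTL - received TTL
Hops = 255 - 191 = 64

64


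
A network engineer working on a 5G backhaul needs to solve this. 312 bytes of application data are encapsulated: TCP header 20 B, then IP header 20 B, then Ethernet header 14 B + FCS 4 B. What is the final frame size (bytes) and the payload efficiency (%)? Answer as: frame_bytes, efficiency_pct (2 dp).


TCP segment = 312 + 20 = 332 B
IP packet = 332 + 20 = 352 B
Ethernet frame = 352 + 14 + 4 = 370 B
Efficiency = app / frame = 312 / 370 = 0.843243 = 84.3243% -> 84.32% (2 dp)

370, 84.32


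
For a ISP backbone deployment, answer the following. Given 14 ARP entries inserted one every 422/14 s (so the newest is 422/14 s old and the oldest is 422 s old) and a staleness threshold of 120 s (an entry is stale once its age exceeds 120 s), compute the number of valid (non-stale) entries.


Ages are k * 422/14 s for k = 1..14 (spacing = 30.1429 s).
Entry k is valid iff k * 422/14 <= 120 iff k <= 14 * 120 / 422 = 3.9810
n_valid = floor(3.9810) = 3
(n_stale = 14 - 3 = 11)

3


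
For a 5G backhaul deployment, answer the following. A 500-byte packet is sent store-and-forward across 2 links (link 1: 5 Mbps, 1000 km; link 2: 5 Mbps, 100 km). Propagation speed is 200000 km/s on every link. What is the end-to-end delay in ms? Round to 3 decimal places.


Packet = 500 bytes = 4000 bits. Store-and-forward: sum (t_trans + t_prop) per link.
Link 1: t_trans = 4000/(5*10^6) s = 0.8000 ms; t_prop = 1000/200000 s = 5.0000 ms; subtotal = 5.8000 ms
Link 2: t_trans = 4000/(5*10^6) s = 0.8000 ms; t_prop = 100/200000 s = 0.5000 ms; subtotal = 1.3000 ms
End-to-end = 5.8000 + 1.3000 = 7.1000 ms -> 7.100 ms (3 dp)

7.100


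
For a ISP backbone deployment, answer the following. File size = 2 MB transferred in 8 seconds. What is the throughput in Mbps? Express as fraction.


Given: file = 2 MB, time = 8 s
File in Mb = 2 * 8 = 16 Mb
Throughput = 16 / 8 Mbps
Throughput = 2 Mbps

2


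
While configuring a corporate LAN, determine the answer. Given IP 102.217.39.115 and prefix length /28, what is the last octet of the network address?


Given: IP = 102.217.39.115, prefix = /28
Subnet mask = 255.255.255.240
Last octet of IP: 115
Last octet of mask: 240
Network last octet = 115 AND 240 = 112

112


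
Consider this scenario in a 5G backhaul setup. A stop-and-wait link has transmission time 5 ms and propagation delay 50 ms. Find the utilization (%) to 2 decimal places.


Given: Ttrans = 5 ms, Tprop = 50 ms
RTT = 2 * Tprop = 2 * 50 = 100 ms
U = Ttrans / (Ttrans + RTT)
U = 5 / (5 + 100)
U = 5 / 105 = 0.047619
U% = 4.76%

4.76


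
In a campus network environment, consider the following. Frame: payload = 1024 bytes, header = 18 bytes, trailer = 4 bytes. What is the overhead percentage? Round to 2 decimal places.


Given: payload = 1024 B, header = 18 B, trailer = 4 B
Overhead bytes = header + trailer = 18 + 4 = 22
Total frame = payload + overhead = 1024 + 22 = 1046
Overhead % = 22 / 1046 * 100 = 2.1033% -> 2.10% (2 dp)

2.10


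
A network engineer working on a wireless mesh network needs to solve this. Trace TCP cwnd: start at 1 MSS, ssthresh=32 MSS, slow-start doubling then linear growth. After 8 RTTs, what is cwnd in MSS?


RTT 0: cwnd = 1 MSS (initial)
RTT 1: cwnd = 2 MSS (slow start, doubled)
RTT 2: cwnd = 4 MSS (slow start, doubled)
RTT 3: cwnd = 8 MSS (slow start, doubled)
RTT 4: cwnd = 16 MSS (slow start, doubled)
RTT 5: cwnd = 32 MSS (slow start, doubled)
RTT 6: cwnd = 33 MSS (congestion avoidance, +1)
RTT 7: cwnd = 34 MSS (congestion avoidance, +1)
RTT 8: cwnd = 35 MSS (congestion avoidance, +1)

35


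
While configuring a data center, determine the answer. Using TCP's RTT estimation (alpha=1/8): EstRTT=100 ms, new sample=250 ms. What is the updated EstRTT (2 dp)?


Given: EstRTT = 100 ms, SampleRTT = 250 ms, alpha = 1/8
New EstRTT = (1 - alpha) * EstRTT + alpha * SampleRTT
(7/8) * 100 = 87.5
(1/8) * 250 = 31.25
New EstRTT = 87.5 + 31.25 = 118.75 ms -> 118.75 ms (2 dp)

118.75


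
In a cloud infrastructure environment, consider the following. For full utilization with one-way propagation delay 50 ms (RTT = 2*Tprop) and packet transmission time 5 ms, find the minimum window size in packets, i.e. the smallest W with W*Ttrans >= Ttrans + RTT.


Given: Ttrans = 5 ms, RTT = 100 ms (= 2 * Tprop, Tprop = 50 ms)
Time until first ACK returns = Ttrans + RTT = 5 + 100 = 105 ms
Need W * Ttrans >= Ttrans + RTT  ->  W >= (Ttrans + RTT) / Ttrans
(Ttrans + RTT) / Ttrans = 105 / 5 = 21
W_min = ceil(21) = 21

21


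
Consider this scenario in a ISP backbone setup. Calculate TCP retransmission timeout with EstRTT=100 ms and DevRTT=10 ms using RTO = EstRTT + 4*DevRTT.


Given: EstRTT = 100 ms, DevRTT = 10 ms
Timeout = EstRTT + 4 * DevRTT
4 * DevRTT = 4 * 10 = 40
Timeout = 100 + 40 = 140 ms

140


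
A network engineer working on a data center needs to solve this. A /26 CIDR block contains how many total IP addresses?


Given: CIDR prefix /26
Host bits = 32 - 26 = 6
Total addresses = 2^6 = 64

64


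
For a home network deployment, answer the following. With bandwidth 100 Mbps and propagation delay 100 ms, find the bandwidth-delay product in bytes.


Given: bandwidth = 100 Mbps, delay = 100 ms
BDP in bits = 100 * 10^6 * 100 / 1000
BDP in bits = 10000000
BDP in bytes = 10000000 / 8 = 1250000

1250000


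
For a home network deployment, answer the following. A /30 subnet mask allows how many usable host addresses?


Given: subnet mask /30
Host bits = 32 - 30 = 2
Total addresses = 2^2 = 4
Usable hosts = 4 - 2 (network + broadcast) = 2

2


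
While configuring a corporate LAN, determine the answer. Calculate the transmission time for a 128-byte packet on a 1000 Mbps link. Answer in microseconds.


Given: packet = 128 bytes, bandwidth = 1000 Mbps
Packet in bits = 128 * 8 = 1024 bits
Bandwidth = 1000 * 10^6 = 1000000000 bps
Time = 1024 / 1000000000 seconds
Time in us = 1024 * 10^6 / 1000000000 = 1.024

1.024


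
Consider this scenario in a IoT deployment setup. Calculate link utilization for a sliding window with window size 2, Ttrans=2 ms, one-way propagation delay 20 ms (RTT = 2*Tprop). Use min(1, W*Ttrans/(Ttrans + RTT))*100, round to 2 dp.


Given: W = 2, Ttrans = 2 ms, RTT = 40 ms (= 2 * Tprop, Tprop = 20 ms)
Cycle time = Ttrans + RTT = 2 + 40 = 42 ms (first packet sent until its ACK returns)
W * Ttrans = 2 * 2 = 4 ms of sending per cycle
W * Ttrans / (Ttrans + RTT) = 4 / 42 = 0.095238
U = min(1, 0.095238) = 0.095238
U% = 9.52%

9.52


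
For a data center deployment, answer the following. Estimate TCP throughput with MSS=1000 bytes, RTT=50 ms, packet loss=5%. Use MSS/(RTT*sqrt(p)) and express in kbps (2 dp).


Given: MSS = 1000 bytes, RTT = 50 ms, loss = 5%
RTT in seconds = 50 / 1000 = 0.05
Loss rate = 5% = 0.05
sqrt(loss) = sqrt(0.05) = 0.223606797750
Throughput (bytes/s) = 1000 / (0.05 * 0.223606797750) = 89442.7191
Throughput (kbps) = 89442.7191 * 8 / 1000 = 715.541753 -> 715.54 kbps (2 dp)

715.54


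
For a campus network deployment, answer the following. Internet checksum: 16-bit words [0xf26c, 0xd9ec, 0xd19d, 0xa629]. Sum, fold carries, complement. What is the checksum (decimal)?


Given words: [0xf26c, 0xd9ec, 0xd19d, 0xa629]
Step 1: Sum all words
Raw sum = 62060 + 55788 + 53661 + 42537 = 214046
Step 2: Fold carry: (17438 + 3) = 17441
One's complement = ~17441 & 0xFFFF = 48094

48094


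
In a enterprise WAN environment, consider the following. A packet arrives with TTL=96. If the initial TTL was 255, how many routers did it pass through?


Given: initial TTL = 255, received TTL = 96
Hops = initial TTL - received TTL
Hops = 255 - 96 = 159

159


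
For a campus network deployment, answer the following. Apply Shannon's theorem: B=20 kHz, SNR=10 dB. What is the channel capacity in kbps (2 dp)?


Given: B = 20 kHz, SNR = 10 dB
SNR linear = 10^(10/10) = 10
1 + SNR = 11
log2(11) = 3.4594316186
C = 20 * 1000 * 3.4594316186 = 69188.6324 bps
C = 69.188632 kbps -> 69.19 kbps (2 dp)

69.19


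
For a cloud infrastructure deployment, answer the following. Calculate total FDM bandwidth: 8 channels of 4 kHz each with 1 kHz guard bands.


Given: 8 channels, 4 kHz each, guard = 1 kHz
Channel bandwidth = 8 * 4 = 32 kHz
Guard bands = 7 gaps * 1 kHz = 7 kHz
Total = 32 + 7 = 39 kHz

39


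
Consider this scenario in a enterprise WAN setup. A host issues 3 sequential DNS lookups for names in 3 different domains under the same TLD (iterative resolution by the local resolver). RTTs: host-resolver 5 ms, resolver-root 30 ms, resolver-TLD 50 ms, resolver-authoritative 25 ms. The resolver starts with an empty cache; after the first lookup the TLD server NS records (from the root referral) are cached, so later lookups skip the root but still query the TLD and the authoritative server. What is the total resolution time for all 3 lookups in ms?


Lookup 1 (cold cache): local + root + TLD + auth = 5 + 30 + 50 + 25 = 110 ms
Lookups 2..3 (TLD NS cached -> skip root; new domain -> still ask TLD and auth): local + TLD + auth = 5 + 50 + 25 = 80 ms each
Remaining 2 lookups: 2 * 80 = 160 ms
Total = 110 + 160 = 270 ms

270


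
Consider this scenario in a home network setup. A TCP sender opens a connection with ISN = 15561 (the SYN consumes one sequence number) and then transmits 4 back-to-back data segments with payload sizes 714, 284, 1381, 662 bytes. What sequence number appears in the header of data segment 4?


The SYN occupies sequence number ISN = 15561, so the first data byte is ISN + 1 = 15562.
SEQ of data segment i = (ISN + 1) + sum of payload sizes of segments 1..i-1.
Segment 1: SEQ = 15562, payload = 714 bytes
Segment 2: SEQ = 16276, payload = 284 bytes
Segment 3: SEQ = 16560, payload = 1381 bytes
Segment 4: SEQ = 17941, payload = 662 bytes
SEQ of segment 4 = 15562 + 714 + 284 + 1381 = 17941

17941


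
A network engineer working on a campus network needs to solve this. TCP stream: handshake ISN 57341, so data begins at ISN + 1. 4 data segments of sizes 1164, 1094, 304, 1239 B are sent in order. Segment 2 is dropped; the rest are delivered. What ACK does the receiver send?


SYN uses sequence number 57341; first data byte = ISN + 1 = 57342.
Segment 1: SEQ = 57342, len = 1164 B, covers [57342, 58505]
Segment 2: SEQ = 58506, len = 1094 B, covers [58506, 59599] [LOST]
Segment 3: SEQ = 59600, len = 304 B, covers [59600, 59903]
Segment 4: SEQ = 59904, len = 1239 B, covers [59904, 61142]
In-order data received: bytes [57342, 58505] (segments 1..1).
Segment 2 missing -> gap begins at byte 58506; later segments buffered out of order.
Cumulative ACK = next expected in-order byte = 57342 + 1164 = 58506

58506


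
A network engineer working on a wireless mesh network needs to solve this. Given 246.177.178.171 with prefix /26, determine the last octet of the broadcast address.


Given: IP = 246.177.178.171, prefix = /26
Host bits = 32 - 26 = 6
Network last octet = 171 AND mask = 128
Host part size = 2^6 - 1 = 63
Broadcast last octet = 128 OR 63 = 191

191


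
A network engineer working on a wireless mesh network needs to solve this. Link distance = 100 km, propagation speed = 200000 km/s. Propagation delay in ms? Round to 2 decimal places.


Given: distance = 100 km, speed = 200000 km/s
Delay = distance / speed = 100 / 200000 seconds
Delay in ms = 100 * 1000 / 200000
Delay = 0.5000 ms
Rounded to 2 dp = 0.50 ms

0.50


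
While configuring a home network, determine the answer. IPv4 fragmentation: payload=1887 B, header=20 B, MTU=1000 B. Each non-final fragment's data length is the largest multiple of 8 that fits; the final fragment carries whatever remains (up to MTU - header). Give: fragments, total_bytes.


Max data per non-final fragment = floor((MTU - header)/8)*8 = floor((1000 - 20)/8)*8 = floor(980/8)*8 = 976 B
Final fragment needs no 8-byte alignment: it can carry up to MTU - header = 980 B
Non-final fragments needed = ceil((payload - 980) / 976) = ceil(907/976) = ceil(0.9293) = 1
Number of fragments = 1 + 1 = 2
Fragment sizes (data): 1 * 976 B + 911 B (last, 911 <= 980 OK)
Total bytes sent = payload + n_frags * header = 1887 + 2*20 = 1887 + 40 = 1927 B

2, 1927


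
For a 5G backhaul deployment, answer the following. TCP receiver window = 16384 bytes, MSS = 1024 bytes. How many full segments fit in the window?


Given: RWND = 16384 bytes, MSS = 1024 bytes
Full segments = floor(RWND / MSS)
Full segments = floor(16384 / 1024)
Full segments = floor(16.0) = 16

16


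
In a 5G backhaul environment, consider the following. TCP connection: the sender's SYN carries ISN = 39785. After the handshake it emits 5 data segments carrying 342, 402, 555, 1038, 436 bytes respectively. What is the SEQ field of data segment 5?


The SYN occupies sequence number ISN = 39785, so the first data byte is ISN + 1 = 39786.
SEQ of data segment i = (ISN + 1) + sum of payload sizes of segments 1..i-1.
Segment 1: SEQ = 39786, payload = 342 bytes
Segment 2: SEQ = 40128, payload = 402 bytes
Segment 3: SEQ = 40530, payload = 555 bytes
Segment 4: SEQ = 41085, payload = 1038 bytes
Segment 5: SEQ = 42123, payload = 436 bytes
SEQ of segment 5 = 39786 + 342 + 402 + 555 + 1038 = 42123

42123


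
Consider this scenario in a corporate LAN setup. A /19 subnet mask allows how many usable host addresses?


Given: subnet mask /19
Host bits = 32 - 19 = 13
Total addresses = 2^13 = 8192
Usable hosts = 8192 - 2 (network + broadcast) = 8190

8190


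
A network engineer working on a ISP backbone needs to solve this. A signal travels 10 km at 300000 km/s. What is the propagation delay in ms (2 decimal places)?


Given: distance = 10 km, speed = 300000 km/s
Delay = distance / speed = 10 / 300000 seconds
Delay in ms = 10 * 1000 / 300000
Delay = 0.0333 ms
Rounded to 2 dp = 0.03 ms

0.03


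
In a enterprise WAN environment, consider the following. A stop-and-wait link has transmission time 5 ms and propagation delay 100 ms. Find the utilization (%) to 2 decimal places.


Given: Ttrans = 5 ms, Tprop = 100 ms
RTT = 2 * Tprop = 2 * 100 = 200 ms
U = Ttrans / (Ttrans + RTT)
U = 5 / (5 + 200)
U = 5 / 205 = 0.02439
U% = 2.44%

2.44


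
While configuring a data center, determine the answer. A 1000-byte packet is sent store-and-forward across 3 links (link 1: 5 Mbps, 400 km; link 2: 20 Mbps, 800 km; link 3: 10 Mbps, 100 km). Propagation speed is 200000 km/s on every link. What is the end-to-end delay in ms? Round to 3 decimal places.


Packet = 1000 bytes = 8000 bits. Store-and-forward: sum (t_trans + t_prop) per link.
Link 1: t_trans = 8000/(5*10^6) s = 1.6000 ms; t_prop = 400/200000 s = 2.0000 ms; subtotal = 3.6000 ms
Link 2: t_trans = 8000/(20*10^6) s = 0.4000 ms; t_prop = 800/200000 s = 4.0000 ms; subtotal = 4.4000 ms
Link 3: t_trans = 8000/(10*10^6) s = 0.8000 ms; t_prop = 100/200000 s = 0.5000 ms; subtotal = 1.3000 ms
End-to-end = 3.6000 + 4.4000 + 1.3000 = 9.3000 ms -> 9.300 ms (3 dp)

9.300


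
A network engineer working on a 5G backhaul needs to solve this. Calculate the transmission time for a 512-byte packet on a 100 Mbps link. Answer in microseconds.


Given: packet = 512 bytes, bandwidth = 100 Mbps
Packet in bits = 512 * 8 = 4096 bits
Bandwidth = 100 * 10^6 = 100000000 bps
Time = 4096 / 100000000 seconds
Time in us = 4096 * 10^6 / 100000000 = 40.96

40.96


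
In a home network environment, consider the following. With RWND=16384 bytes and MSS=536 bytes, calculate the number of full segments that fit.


Given: RWND = 16384 bytes, MSS = 536 bytes
Full segments = floor(RWND / MSS)
Full segments = floor(16384 / 536)
Full segments = floor(30.5672) = 30

30


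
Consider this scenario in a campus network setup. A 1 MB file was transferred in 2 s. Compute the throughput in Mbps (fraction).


Given: file = 1 MB, time = 2 s
File in Mb = 1 * 8 = 8 Mb
Throughput = 8 / 2 Mbps
Throughput = 4 Mbps

4


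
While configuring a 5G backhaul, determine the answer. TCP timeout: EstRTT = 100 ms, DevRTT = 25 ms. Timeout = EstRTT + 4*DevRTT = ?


Given: EstRTT = 100 ms, DevRTT = 25 ms
Timeout = EstRTT + 4 * DevRTT
4 * DevRTT = 4 * 25 = 100
Timeout = 100 + 100 = 200 ms

200


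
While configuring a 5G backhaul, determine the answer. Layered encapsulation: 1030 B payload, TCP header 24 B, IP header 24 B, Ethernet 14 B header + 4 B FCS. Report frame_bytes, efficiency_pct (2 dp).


TCP segment = 1030 + 24 = 1054 B
IP packet = 1054 + 24 = 1078 B
Ethernet frame = 1078 + 14 + 4 = 1096 B
Efficiency = app / frame = 1030 / 1096 = 0.939781 = 93.9781% -> 93.98% (2 dp)

1096, 93.98


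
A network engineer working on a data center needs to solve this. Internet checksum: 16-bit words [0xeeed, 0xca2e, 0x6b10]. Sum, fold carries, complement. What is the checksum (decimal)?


Given words: [0xeeed, 0xca2e, 0x6b10]
Step 1: Sum all words
Raw sum = 61165 + 51758 + 27408 = 140331
Step 2: Fold carry: (9259 + 2) = 9261
One's complement = ~9261 & 0xFFFF = 56274

56274


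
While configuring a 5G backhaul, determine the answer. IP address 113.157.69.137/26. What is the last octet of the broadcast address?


Given: IP = 113.157.69.137, prefix = /26
Host bits = 32 - 26 = 6
Network last octet = 137 AND mask = 128
Host part size = 2^6 - 1 = 63
Broadcast last octet = 128 OR 63 = 191

191
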